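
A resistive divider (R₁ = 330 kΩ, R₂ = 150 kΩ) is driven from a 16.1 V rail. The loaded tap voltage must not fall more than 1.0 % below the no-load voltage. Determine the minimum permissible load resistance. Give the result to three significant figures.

Output resistance R_th = R₁‖R₂ = (330 × 150)/480.0 = 103.1 kΩ.
The fractional drop is R_th/(R_th + R_L); requiring this ≤ 0.0100 gives R_L ≥ R_th(1/0.0100 − 1) = 103.1 × 99.00 = 10.2 MΩ.

R_L(min) ≈ 10.2 MΩ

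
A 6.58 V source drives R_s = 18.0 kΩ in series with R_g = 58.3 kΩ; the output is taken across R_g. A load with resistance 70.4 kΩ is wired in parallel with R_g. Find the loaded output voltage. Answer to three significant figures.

The load sits in parallel with R_g: R_g‖R_L = (58.3 × 70.4) / (58.3 + 70.4) = 31.89 kΩ.
V_out = 6.58 × 31.89 / (18.0 + 31.89) = 6.58 × 31.89/49.89 = 4.21 V.
(Unloaded it would have been 5.03 V.)

V_out ≈ 4.21 V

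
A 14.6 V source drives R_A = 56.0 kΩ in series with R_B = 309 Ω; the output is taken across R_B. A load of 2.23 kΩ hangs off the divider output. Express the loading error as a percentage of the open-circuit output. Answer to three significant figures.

The divider's output (Thévenin) resistance is R_A‖R_B = 307.3 Ω.
Fractional drop under load = R_th/(R_th + R_L) = 307.3 / (307.3 + 2230) = 0.1211.
So the output falls by 12.1 %.

12.1 %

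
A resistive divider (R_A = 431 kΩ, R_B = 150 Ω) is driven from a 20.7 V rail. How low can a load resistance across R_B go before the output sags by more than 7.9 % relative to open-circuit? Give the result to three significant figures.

R_L(min) ≈ 1.75 kΩ

Output resistance R_th = R_A‖R_B = (431000 × 150)/431200 = 149.9 Ω.
The fractional drop is R_th/(R_th + R_L); requiring this ≤ 0.0790 gives R_L ≥ R_th(1/0.0790 − 1) = 149.9 × 11.66 = 1.75 kΩ.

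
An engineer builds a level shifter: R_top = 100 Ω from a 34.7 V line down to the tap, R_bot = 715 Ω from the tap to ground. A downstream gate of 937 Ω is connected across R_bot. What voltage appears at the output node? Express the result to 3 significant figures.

The load sits in parallel with R_bot: R_bot‖R_L = (715 × 937) / (715 + 937) = 405.5 Ω.
V_out = 34.7 × 405.5 / (100 + 405.5) = 34.7 × 405.5/505.5 = 27.8 V.
(Unloaded it would have been 30.4 V.)

V_out ≈ 27.8 V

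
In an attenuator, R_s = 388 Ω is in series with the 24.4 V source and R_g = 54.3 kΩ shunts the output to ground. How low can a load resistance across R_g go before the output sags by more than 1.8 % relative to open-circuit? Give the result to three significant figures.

Output resistance R_th = R_s‖R_g = (388 × 54300)/54690 = 385.2 Ω.
The fractional drop is R_th/(R_th + R_L); requiring this ≤ 0.0180 gives R_L ≥ R_th(1/0.0180 − 1) = 385.2 × 54.56 = 21.0 kΩ.

R_L(min) ≈ 21.0 kΩ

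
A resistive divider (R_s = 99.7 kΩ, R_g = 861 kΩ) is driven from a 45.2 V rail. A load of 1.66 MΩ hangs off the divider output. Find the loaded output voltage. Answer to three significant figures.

The load sits in parallel with R_g: R_g‖R_L = (861 × 1660) / (861 + 1660) = 566.9 kΩ.
V_out = 45.2 × 566.9 / (99.7 + 566.9) = 45.2 × 566.9/666.6 = 38.4 V.

V_out ≈ 38.4 V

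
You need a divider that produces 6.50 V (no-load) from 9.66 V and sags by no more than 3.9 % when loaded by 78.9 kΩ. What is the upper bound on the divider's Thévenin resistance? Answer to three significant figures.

Loading drop = R_th/(R_th + R_L) ≤ 0.0390, so R_th ≤ R_L · ε/(1−ε) = 78.9 kΩ × 0.0390/0.9610 = 3.20 kΩ.

R_th ≤ 3.20 kΩ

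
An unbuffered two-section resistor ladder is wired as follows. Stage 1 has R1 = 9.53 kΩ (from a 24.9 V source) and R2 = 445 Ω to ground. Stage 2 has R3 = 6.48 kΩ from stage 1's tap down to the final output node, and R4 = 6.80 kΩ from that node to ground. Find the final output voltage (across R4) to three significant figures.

V_out ≈ 0.551 V

Stage 2 presents R3+R4 = 13280 Ω as a load on stage 1's tap.
Stage 1's lower leg becomes R2‖(R3+R4) = 430.6 Ω, so V_mid = 24.9 × 430.6/9961 = 1.076 V.
Stage 2 is itself unloaded: V_out = V_mid × R4/(R3+R4) = 1.076 × 6800/13280 = 0.551 V.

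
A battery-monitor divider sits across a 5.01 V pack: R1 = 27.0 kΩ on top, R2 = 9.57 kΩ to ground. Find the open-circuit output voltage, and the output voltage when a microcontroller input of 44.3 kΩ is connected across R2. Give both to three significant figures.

Unloaded: 1.31 V; loaded: 1.13 V

Open-circuit: V = 5.01 × 9.57/(27.0 + 9.57) = 1.31 V.
With the load, R2 becomes R2‖R_L = 7.870 kΩ, so V = 5.01 × 7.870/34.87 = 1.13 V.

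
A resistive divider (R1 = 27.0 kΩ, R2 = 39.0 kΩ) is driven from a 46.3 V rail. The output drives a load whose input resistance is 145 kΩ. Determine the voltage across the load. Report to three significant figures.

The load sits in parallel with R2: R2‖R_L = (39.0 × 145) / (39.0 + 145) = 30.73 kΩ.
V_out = 46.3 × 30.73 / (27.0 + 30.73) = 46.3 × 30.73/57.73 = 24.6 V.

V_out ≈ 24.6 V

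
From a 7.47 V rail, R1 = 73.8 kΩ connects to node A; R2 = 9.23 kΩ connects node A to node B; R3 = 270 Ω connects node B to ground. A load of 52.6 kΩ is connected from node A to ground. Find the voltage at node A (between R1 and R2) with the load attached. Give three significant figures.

V ≈ 0.734 V

Below node A the series string R2+R3 = 9500 Ω sits in parallel with the 52600 Ω load: 8047 Ω.
V_A = 7.47 × 8047/(73800 + 8047) = 0.734 V.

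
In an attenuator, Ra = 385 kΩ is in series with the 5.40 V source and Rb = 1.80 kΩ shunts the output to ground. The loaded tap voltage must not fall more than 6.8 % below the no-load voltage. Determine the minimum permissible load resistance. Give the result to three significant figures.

R_L(min) ≈ 24.6 kΩ

Output resistance R_th = Ra‖Rb = (385 × 1.80)/386.8 = 1.792 kΩ.
The fractional drop is R_th/(R_th + R_L); requiring this ≤ 0.0680 gives R_L ≥ R_th(1/0.0680 − 1) = 1.792 × 13.71 = 24.6 kΩ.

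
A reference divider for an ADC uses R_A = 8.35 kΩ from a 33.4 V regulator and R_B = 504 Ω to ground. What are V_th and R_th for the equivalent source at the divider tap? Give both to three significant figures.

V_th is the open-circuit tap voltage: 33.4 × 504/(8350 + 504) = 1.90 V.
With the supply zeroed, R_A and R_B appear in parallel from the tap: R_th = R_A‖R_B = (8350 × 504)/8854 = 475 Ω.

V_th = 1.90 V, R_th = 475 Ω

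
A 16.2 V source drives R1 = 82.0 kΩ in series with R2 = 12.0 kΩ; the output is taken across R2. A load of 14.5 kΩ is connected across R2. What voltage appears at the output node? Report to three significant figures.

The load sits in parallel with R2: R2‖R_L = (12.0 × 14.5) / (12.0 + 14.5) = 6.566 kΩ.
V_out = 16.2 × 6.566 / (82.0 + 6.566) = 16.2 × 6.566/88.57 = 1.20 V.

V_out ≈ 1.20 V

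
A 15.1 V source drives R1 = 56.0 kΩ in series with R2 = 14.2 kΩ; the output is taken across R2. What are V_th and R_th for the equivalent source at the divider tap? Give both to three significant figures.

V_th is the open-circuit tap voltage: 15.1 × 14.2/(56.0 + 14.2) = 3.05 V.
With the supply zeroed, R1 and R2 appear in parallel from the tap: R_th = R1‖R2 = (56.0 × 14.2)/70.20 = 11.3 kΩ.

V_th = 3.05 V, R_th = 11.3 kΩ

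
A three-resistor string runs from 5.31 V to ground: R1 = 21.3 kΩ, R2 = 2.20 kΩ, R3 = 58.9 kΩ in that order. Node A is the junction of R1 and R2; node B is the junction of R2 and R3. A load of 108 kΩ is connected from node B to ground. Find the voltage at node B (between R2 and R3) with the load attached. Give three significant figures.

V ≈ 3.28 V

At node B, R3 is in parallel with the load: R3‖R_L = 38.11 kΩ.
Below node A the resistance is R2 + (R3‖R_L) = 40.31 kΩ, so V_A = 5.31 × 40.31/61.61 = 3.474 V.
Then V_B = V_A × (R3‖R_L)/(R2 + R3‖R_L) = 3.474 × 38.11/40.31 = 3.28 V.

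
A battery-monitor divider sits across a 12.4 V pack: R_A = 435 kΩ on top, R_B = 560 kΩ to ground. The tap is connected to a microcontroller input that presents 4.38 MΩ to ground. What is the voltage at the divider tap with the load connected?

The load sits in parallel with R_B: R_B‖R_L = (560 × 4380) / (560 + 4380) = 496.5 kΩ.
V_out = 12.4 × 496.5 / (435 + 496.5) = 12.4 × 496.5/931.5 = 6.61 V.

V_out ≈ 6.61 V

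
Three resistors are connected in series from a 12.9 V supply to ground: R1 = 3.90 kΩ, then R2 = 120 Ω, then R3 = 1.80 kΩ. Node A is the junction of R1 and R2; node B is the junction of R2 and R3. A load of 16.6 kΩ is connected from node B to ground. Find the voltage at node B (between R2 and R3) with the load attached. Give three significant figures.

At node B, R3 is in parallel with the load: R3‖R_L = 1624 Ω.
Below node A the resistance is R2 + (R3‖R_L) = 1744 Ω, so V_A = 12.9 × 1744/5644 = 3.986 V.
Then V_B = V_A × (R3‖R_L)/(R2 + R3‖R_L) = 3.986 × 1624/1744 = 3.71 V.

V ≈ 3.71 V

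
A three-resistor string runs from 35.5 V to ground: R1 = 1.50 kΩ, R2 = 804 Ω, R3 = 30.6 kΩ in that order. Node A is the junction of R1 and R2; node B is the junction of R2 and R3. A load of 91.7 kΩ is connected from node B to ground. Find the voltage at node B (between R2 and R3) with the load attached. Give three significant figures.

V ≈ 32.3 V

At node B, R3 is in parallel with the load: R3‖R_L = 22940 Ω.
Below node A the resistance is R2 + (R3‖R_L) = 23750 Ω, so V_A = 35.5 × 23750/25250 = 33.39 V.
Then V_B = V_A × (R3‖R_L)/(R2 + R3‖R_L) = 33.39 × 22940/23750 = 32.3 V.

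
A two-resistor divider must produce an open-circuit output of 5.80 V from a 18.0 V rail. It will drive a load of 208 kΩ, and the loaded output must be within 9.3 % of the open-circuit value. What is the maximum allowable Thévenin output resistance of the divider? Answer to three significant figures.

Loading drop = R_th/(R_th + R_L) ≤ 0.0930, so R_th ≤ R_L · ε/(1−ε) = 208 kΩ × 0.0930/0.9070 = 21.3 kΩ.
(Any R1, R2 with R2/(R1+R2) = 0.322 and R1‖R2 ≤ 21.3 kΩ will meet the spec.)

R_th ≤ 21.3 kΩ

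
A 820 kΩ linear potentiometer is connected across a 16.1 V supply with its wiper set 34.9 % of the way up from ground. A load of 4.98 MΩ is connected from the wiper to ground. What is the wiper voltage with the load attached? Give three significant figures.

The wiper splits the pot into (1−α)R = 533.8 kΩ above and αR = 286.2 kΩ below.
Lower section ‖ load = 270.6 kΩ.
V_wiper = 16.1 × 270.6/(533.8 + 270.6) = 5.42 V.

V ≈ 5.42 V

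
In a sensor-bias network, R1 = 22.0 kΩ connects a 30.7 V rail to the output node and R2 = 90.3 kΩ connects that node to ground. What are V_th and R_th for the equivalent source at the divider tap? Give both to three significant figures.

V_th = 24.7 V, R_th = 17.7 kΩ

V_th is the open-circuit tap voltage: 30.7 × 90.3/(22.0 + 90.3) = 24.7 V.
With the supply zeroed, R1 and R2 appear in parallel from the tap: R_th = R1‖R2 = (22.0 × 90.3)/112.3 = 17.7 kΩ.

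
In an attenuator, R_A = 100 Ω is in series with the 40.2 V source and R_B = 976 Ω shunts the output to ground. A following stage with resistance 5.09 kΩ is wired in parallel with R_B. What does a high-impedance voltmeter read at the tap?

V_out ≈ 35.8 V

The load sits in parallel with R_B: R_B‖R_L = (976 × 5090) / (976 + 5090) = 819.0 Ω.
V_out = 40.2 × 819.0 / (100 + 819.0) = 40.2 × 819.0/919.0 = 35.8 V.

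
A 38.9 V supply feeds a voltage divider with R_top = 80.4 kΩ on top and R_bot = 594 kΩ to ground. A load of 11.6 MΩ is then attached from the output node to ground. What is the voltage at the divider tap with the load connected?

V_out ≈ 34.1 V

The load sits in parallel with R_bot: R_bot‖R_L = (594 × 11600) / (594 + 11600) = 565.1 kΩ.
V_out = 38.9 × 565.1 / (80.4 + 565.1) = 38.9 × 565.1/645.5 = 34.1 V.
(Unloaded it would have been 34.3 V.)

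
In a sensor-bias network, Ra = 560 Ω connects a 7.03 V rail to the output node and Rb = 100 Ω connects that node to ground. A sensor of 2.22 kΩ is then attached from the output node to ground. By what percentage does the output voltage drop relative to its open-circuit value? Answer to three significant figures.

The divider's output (Thévenin) resistance is Ra‖Rb = 84.85 Ω.
Fractional drop under load = R_th/(R_th + R_L) = 84.85 / (84.85 + 2220) = 0.03681.
So the output falls by 3.68 %.

3.68 %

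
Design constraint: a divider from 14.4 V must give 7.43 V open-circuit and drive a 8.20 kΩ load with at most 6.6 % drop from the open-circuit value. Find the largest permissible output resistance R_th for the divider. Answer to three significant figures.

R_th ≤ 579 Ω

Loading drop = R_th/(R_th + R_L) ≤ 0.0660, so R_th ≤ R_L · ε/(1−ε) = 8.20 kΩ × 0.0660/0.9340 = 579 Ω.
(Any R1, R2 with R2/(R1+R2) = 0.516 and R1‖R2 ≤ 579 Ω will meet the spec.)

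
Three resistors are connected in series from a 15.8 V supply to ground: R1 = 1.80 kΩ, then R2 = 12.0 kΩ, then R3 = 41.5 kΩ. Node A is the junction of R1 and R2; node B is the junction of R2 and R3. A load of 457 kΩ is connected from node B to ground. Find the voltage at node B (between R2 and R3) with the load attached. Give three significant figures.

At node B, R3 is in parallel with the load: R3‖R_L = 38.05 kΩ.
Below node A the resistance is R2 + (R3‖R_L) = 50.05 kΩ, so V_A = 15.8 × 50.05/51.85 = 15.25 V.
Then V_B = V_A × (R3‖R_L)/(R2 + R3‖R_L) = 15.25 × 38.05/50.05 = 11.6 V.

V ≈ 11.6 V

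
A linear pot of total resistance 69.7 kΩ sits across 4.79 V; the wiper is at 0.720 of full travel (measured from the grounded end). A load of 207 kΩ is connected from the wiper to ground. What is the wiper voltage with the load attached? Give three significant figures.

V ≈ 3.23 V

The wiper splits the pot into (1−α)R = 19.52 kΩ above and αR = 50.18 kΩ below.
Lower section ‖ load = 40.39 kΩ.
V_wiper = 4.79 × 40.39/(19.52 + 40.39) = 3.23 V.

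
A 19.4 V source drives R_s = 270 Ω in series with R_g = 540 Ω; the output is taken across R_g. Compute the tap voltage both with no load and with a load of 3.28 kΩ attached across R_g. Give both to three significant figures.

Unloaded: 12.9 V; loaded: 12.3 V

Open-circuit: V = 19.4 × 540/(270 + 540) = 12.9 V.
With the load, R_g becomes R_g‖R_L = 463.7 Ω, so V = 19.4 × 463.7/733.7 = 12.3 V.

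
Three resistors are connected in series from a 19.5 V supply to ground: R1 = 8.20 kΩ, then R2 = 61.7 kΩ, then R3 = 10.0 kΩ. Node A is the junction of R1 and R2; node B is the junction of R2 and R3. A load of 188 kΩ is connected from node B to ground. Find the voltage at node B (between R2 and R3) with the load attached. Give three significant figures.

V ≈ 2.33 V

At node B, R3 is in parallel with the load: R3‖R_L = 9.495 kΩ.
Below node A the resistance is R2 + (R3‖R_L) = 71.19 kΩ, so V_A = 19.5 × 71.19/79.39 = 17.49 V.
Then V_B = V_A × (R3‖R_L)/(R2 + R3‖R_L) = 17.49 × 9.495/71.19 = 2.33 V.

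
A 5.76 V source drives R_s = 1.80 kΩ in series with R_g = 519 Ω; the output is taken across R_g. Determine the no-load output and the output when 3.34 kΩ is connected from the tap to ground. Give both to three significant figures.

Open-circuit: V = 5.76 × 519/(1800 + 519) = 1.29 V.
With the load, R_g becomes R_g‖R_L = 449.2 Ω, so V = 5.76 × 449.2/2249 = 1.15 V.

Unloaded: 1.29 V; loaded: 1.15 V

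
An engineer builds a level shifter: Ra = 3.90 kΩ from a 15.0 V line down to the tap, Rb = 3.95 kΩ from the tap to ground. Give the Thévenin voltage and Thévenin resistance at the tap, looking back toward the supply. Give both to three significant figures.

V_th is the open-circuit tap voltage: 15.0 × 3.95/(3.90 + 3.95) = 7.55 V.
With the supply zeroed, Ra and Rb appear in parallel from the tap: R_th = Ra‖Rb = (3.90 × 3.95)/7.850 = 1.96 kΩ.

V_th = 7.55 V, R_th = 1.96 kΩ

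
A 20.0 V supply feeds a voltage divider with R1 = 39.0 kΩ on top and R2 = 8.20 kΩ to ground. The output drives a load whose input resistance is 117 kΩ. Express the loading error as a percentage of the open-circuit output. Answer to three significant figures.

The divider's output (Thévenin) resistance is R1‖R2 = 6.775 kΩ.
Fractional drop under load = R_th/(R_th + R_L) = 6.775 / (6.775 + 117) = 0.05474.
So the output falls by 5.47 %.

5.47 %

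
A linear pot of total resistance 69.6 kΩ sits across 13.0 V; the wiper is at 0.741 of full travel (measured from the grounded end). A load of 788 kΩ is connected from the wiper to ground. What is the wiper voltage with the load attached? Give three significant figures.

The wiper splits the pot into (1−α)R = 18.03 kΩ above and αR = 51.57 kΩ below.
Lower section ‖ load = 48.41 kΩ.
V_wiper = 13.0 × 48.41/(18.03 + 48.41) = 9.47 V.

V ≈ 9.47 V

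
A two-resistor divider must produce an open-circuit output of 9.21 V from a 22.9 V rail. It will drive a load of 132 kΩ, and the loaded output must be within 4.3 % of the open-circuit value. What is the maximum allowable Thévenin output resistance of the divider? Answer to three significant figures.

R_th ≤ 5.93 kΩ

Loading drop = R_th/(R_th + R_L) ≤ 0.0430, so R_th ≤ R_L · ε/(1−ε) = 132 kΩ × 0.0430/0.9570 = 5.93 kΩ.
(Any R1, R2 with R2/(R1+R2) = 0.402 and R1‖R2 ≤ 5.93 kΩ will meet the spec.)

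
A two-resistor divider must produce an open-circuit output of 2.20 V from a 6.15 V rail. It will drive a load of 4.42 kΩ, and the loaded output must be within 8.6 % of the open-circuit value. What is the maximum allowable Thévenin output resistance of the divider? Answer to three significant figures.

R_th ≤ 416 Ω

Loading drop = R_th/(R_th + R_L) ≤ 0.0860, so R_th ≤ R_L · ε/(1−ε) = 4.42 kΩ × 0.0860/0.9140 = 416 Ω.
(Any R1, R2 with R2/(R1+R2) = 0.358 and R1‖R2 ≤ 416 Ω will meet the spec.)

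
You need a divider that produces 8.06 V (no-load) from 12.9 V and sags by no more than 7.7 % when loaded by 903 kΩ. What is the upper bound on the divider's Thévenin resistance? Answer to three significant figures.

Loading drop = R_th/(R_th + R_L) ≤ 0.0770, so R_th ≤ R_L · ε/(1−ε) = 903 kΩ × 0.0770/0.9230 = 75.3 kΩ.

R_th ≤ 75.3 kΩ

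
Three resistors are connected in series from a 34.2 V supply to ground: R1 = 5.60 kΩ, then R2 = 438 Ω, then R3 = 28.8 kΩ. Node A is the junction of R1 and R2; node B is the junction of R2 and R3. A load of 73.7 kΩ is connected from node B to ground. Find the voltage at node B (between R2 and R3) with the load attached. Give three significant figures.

At node B, R3 is in parallel with the load: R3‖R_L = 20710 Ω.
Below node A the resistance is R2 + (R3‖R_L) = 21150 Ω, so V_A = 34.2 × 21150/26750 = 27.04 V.
Then V_B = V_A × (R3‖R_L)/(R2 + R3‖R_L) = 27.04 × 20710/21150 = 26.5 V.

V ≈ 26.5 V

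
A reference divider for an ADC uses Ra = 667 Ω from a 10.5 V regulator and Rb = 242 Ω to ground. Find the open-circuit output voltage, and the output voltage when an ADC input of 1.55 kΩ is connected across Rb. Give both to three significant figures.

Open-circuit: V = 10.5 × 242/(667 + 242) = 2.80 V.
With the load, Rb becomes Rb‖R_L = 209.3 Ω, so V = 10.5 × 209.3/876.3 = 2.51 V.

Unloaded: 2.80 V; loaded: 2.51 V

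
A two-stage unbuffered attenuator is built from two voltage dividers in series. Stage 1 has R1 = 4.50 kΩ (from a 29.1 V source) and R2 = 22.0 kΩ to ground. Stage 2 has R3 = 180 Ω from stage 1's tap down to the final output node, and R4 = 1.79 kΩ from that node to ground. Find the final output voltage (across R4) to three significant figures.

Stage 2 presents R3+R4 = 1970 Ω as a load on stage 1's tap.
Stage 1's lower leg becomes R2‖(R3+R4) = 1808 Ω, so V_mid = 29.1 × 1808/6308 = 8.341 V.
Stage 2 is itself unloaded: V_out = V_mid × R4/(R3+R4) = 8.341 × 1790/1970 = 7.58 V.

V_out ≈ 7.58 V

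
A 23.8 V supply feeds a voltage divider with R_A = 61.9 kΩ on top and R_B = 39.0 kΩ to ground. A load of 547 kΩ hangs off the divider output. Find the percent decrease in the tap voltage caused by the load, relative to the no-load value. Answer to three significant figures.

The divider's output (Thévenin) resistance is R_A‖R_B = 23.93 kΩ.
Fractional drop under load = R_th/(R_th + R_L) = 23.93 / (23.93 + 547) = 0.04191.
So the output falls by 4.19 %.

4.19 %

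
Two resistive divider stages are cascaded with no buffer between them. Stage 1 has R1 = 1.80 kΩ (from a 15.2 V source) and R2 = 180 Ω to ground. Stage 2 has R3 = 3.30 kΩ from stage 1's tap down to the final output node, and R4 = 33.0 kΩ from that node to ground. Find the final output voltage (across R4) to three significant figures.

Stage 2 presents R3+R4 = 36300 Ω as a load on stage 1's tap.
Stage 1's lower leg becomes R2‖(R3+R4) = 179.1 Ω, so V_mid = 15.2 × 179.1/1979 = 1.376 V.
Stage 2 is itself unloaded: V_out = V_mid × R4/(R3+R4) = 1.376 × 33000/36300 = 1.25 V.

V_out ≈ 1.25 V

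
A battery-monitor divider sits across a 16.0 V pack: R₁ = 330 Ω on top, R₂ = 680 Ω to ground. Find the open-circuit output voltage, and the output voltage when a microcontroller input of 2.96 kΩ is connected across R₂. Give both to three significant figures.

Unloaded: 10.8 V; loaded: 10.0 V

Open-circuit: V = 16.0 × 680/(330 + 680) = 10.8 V.
With the load, R₂ becomes R₂‖R_L = 553.0 Ω, so V = 16.0 × 553.0/883.0 = 10.0 V.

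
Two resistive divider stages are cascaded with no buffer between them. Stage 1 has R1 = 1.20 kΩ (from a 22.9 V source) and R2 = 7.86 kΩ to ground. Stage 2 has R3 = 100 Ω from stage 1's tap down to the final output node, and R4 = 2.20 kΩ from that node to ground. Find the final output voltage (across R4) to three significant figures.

V_out ≈ 13.1 V

Stage 2 presents R3+R4 = 2300 Ω as a load on stage 1's tap.
Stage 1's lower leg becomes R2‖(R3+R4) = 1779 Ω, so V_mid = 22.9 × 1779/2979 = 13.68 V.
Stage 2 is itself unloaded: V_out = V_mid × R4/(R3+R4) = 13.68 × 2200/2300 = 13.1 V.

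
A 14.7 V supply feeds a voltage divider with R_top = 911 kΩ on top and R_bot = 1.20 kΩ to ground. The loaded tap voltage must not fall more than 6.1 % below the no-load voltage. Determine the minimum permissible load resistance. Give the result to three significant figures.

Output resistance R_th = R_top‖R_bot = (911 × 1.20)/912.2 = 1.198 kΩ.
The fractional drop is R_th/(R_th + R_L); requiring this ≤ 0.0610 gives R_L ≥ R_th(1/0.0610 − 1) = 1.198 × 15.39 = 18.4 kΩ.

R_L(min) ≈ 18.4 kΩ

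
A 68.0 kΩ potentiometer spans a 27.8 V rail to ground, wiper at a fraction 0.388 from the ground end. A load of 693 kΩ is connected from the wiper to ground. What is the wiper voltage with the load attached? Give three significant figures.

The wiper splits the pot into (1−α)R = 41.62 kΩ above and αR = 26.38 kΩ below.
Lower section ‖ load = 25.42 kΩ.
V_wiper = 27.8 × 25.42/(41.62 + 25.42) = 10.5 V.

V ≈ 10.5 V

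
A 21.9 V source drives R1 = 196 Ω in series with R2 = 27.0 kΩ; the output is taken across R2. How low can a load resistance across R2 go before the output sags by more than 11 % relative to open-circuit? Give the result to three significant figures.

R_L(min) ≈ 1.57 kΩ

Output resistance R_th = R1‖R2 = (196 × 27000)/27200 = 194.6 Ω.
The fractional drop is R_th/(R_th + R_L); requiring this ≤ 0.110 gives R_L ≥ R_th(1/0.110 − 1) = 194.6 × 8.091 = 1.57 kΩ.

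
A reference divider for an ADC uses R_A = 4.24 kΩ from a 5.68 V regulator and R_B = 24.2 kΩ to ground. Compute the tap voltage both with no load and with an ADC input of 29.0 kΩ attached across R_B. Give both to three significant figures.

Open-circuit: V = 5.68 × 24.2/(4.24 + 24.2) = 4.83 V.
With the load, R_B becomes R_B‖R_L = 13.19 kΩ, so V = 5.68 × 13.19/17.43 = 4.30 V.

Unloaded: 4.83 V; loaded: 4.30 V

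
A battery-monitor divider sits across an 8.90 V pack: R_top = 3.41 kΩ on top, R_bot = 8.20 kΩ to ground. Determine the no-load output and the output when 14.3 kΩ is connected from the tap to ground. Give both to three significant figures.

Unloaded: 6.29 V; loaded: 5.38 V

Open-circuit: V = 8.90 × 8.20/(3.41 + 8.20) = 6.29 V.
With the load, R_bot becomes R_bot‖R_L = 5.212 kΩ, so V = 8.90 × 5.212/8.622 = 5.38 V.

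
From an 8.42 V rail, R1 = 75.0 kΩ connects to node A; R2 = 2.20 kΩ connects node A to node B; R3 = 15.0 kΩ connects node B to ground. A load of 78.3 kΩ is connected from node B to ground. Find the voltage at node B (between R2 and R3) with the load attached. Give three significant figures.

At node B, R3 is in parallel with the load: R3‖R_L = 12.59 kΩ.
Below node A the resistance is R2 + (R3‖R_L) = 14.79 kΩ, so V_A = 8.42 × 14.79/89.79 = 1.387 V.
Then V_B = V_A × (R3‖R_L)/(R2 + R3‖R_L) = 1.387 × 12.59/14.79 = 1.18 V.

V ≈ 1.18 V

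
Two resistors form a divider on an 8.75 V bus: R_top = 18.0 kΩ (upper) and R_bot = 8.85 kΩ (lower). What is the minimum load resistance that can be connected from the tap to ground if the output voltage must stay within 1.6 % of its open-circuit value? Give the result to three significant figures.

Output resistance R_th = R_top‖R_bot = (18.0 × 8.85)/26.85 = 5.933 kΩ.
The fractional drop is R_th/(R_th + R_L); requiring this ≤ 0.0160 gives R_L ≥ R_th(1/0.0160 − 1) = 5.933 × 61.50 = 365 kΩ.

R_L(min) ≈ 365 kΩ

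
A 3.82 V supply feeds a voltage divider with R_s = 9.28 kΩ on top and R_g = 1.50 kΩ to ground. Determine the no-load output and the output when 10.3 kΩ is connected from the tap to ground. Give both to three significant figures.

Unloaded: 0.532 V; loaded: 0.472 V

Open-circuit: V = 3.82 × 1.50/(9.28 + 1.50) = 0.532 V.
With the load, R_g becomes R_g‖R_L = 1.309 kΩ, so V = 3.82 × 1.309/10.59 = 0.472 V.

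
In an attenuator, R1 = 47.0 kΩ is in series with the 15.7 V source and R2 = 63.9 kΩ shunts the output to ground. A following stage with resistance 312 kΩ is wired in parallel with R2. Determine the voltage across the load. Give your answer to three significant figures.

V_out ≈ 8.32 V

The load sits in parallel with R2: R2‖R_L = (63.9 × 312) / (63.9 + 312) = 53.04 kΩ.
V_out = 15.7 × 53.04 / (47.0 + 53.04) = 15.7 × 53.04/100.0 = 8.32 V.
(Unloaded it would have been 9.05 V.)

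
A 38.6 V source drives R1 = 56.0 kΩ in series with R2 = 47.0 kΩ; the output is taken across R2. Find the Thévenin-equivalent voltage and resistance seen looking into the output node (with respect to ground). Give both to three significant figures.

V_th is the open-circuit tap voltage: 38.6 × 47.0/(56.0 + 47.0) = 17.6 V.
With the supply zeroed, R1 and R2 appear in parallel from the tap: R_th = R1‖R2 = (56.0 × 47.0)/103.0 = 25.6 kΩ.

V_th = 17.6 V, R_th = 25.6 kΩ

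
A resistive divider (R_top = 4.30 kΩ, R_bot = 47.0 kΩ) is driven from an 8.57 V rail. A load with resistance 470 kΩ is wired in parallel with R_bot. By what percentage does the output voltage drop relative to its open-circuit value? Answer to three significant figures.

The divider's output (Thévenin) resistance is R_top‖R_bot = 3.940 kΩ.
Fractional drop under load = R_th/(R_th + R_L) = 3.940 / (3.940 + 470) = 0.008312.
So the output falls by 0.831 %.

0.831 %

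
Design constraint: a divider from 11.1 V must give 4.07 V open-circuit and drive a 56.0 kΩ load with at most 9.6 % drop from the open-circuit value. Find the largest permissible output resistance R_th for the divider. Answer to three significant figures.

Loading drop = R_th/(R_th + R_L) ≤ 0.0960, so R_th ≤ R_L · ε/(1−ε) = 56.0 kΩ × 0.0960/0.9040 = 5.95 kΩ.
(Any R1, R2 with R2/(R1+R2) = 0.367 and R1‖R2 ≤ 5.95 kΩ will meet the spec.)

R_th ≤ 5.95 kΩ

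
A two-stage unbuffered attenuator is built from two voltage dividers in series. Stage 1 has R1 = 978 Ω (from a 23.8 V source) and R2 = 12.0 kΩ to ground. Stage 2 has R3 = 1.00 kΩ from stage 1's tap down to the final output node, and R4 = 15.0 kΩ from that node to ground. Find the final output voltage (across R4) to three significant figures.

Stage 2 presents R3+R4 = 16000 Ω as a load on stage 1's tap.
Stage 1's lower leg becomes R2‖(R3+R4) = 6857 Ω, so V_mid = 23.8 × 6857/7835 = 20.83 V.
Stage 2 is itself unloaded: V_out = V_mid × R4/(R3+R4) = 20.83 × 15000/16000 = 19.5 V.

V_out ≈ 19.5 V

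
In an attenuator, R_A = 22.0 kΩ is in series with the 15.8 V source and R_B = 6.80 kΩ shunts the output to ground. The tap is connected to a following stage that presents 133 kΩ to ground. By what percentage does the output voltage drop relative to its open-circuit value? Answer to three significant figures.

The divider's output (Thévenin) resistance is R_A‖R_B = 5.194 kΩ.
Fractional drop under load = R_th/(R_th + R_L) = 5.194 / (5.194 + 133) = 0.03759.
So the output falls by 3.76 %.

3.76 %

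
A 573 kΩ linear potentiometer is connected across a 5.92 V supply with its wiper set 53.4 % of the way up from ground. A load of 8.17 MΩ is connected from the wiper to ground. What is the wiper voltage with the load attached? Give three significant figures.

The wiper splits the pot into (1−α)R = 267.0 kΩ above and αR = 306.0 kΩ below.
Lower section ‖ load = 294.9 kΩ.
V_wiper = 5.92 × 294.9/(267.0 + 294.9) = 3.11 V.

V ≈ 3.11 V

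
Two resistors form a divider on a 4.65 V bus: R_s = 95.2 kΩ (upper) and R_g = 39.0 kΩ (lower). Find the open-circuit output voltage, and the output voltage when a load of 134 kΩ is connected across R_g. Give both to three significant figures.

Open-circuit: V = 4.65 × 39.0/(95.2 + 39.0) = 1.35 V.
With the load, R_g becomes R_g‖R_L = 30.21 kΩ, so V = 4.65 × 30.21/125.4 = 1.12 V.

Unloaded: 1.35 V; loaded: 1.12 V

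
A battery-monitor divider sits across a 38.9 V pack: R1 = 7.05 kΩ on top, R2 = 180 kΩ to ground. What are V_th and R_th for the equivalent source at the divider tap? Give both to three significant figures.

V_th is the open-circuit tap voltage: 38.9 × 180/(7.05 + 180) = 37.4 V.
With the supply zeroed, R1 and R2 appear in parallel from the tap: R_th = R1‖R2 = (7.05 × 180)/187.1 = 6.78 kΩ.

V_th = 37.4 V, R_th = 6.78 kΩ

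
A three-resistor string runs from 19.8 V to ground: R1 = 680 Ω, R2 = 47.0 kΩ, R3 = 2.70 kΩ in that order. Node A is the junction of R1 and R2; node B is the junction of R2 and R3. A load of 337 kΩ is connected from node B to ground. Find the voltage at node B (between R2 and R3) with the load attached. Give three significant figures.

At node B, R3 is in parallel with the load: R3‖R_L = 2679 Ω.
Below node A the resistance is R2 + (R3‖R_L) = 49680 Ω, so V_A = 19.8 × 49680/50360 = 19.53 V.
Then V_B = V_A × (R3‖R_L)/(R2 + R3‖R_L) = 19.53 × 2679/49680 = 1.05 V.

V ≈ 1.05 V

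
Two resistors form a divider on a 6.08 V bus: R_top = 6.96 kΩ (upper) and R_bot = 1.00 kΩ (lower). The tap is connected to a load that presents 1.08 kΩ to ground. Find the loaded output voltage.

The load sits in parallel with R_bot: R_bot‖R_L = (1.00 × 1.08) / (1.00 + 1.08) = 0.5192 kΩ.
V_out = 6.08 × 0.5192 / (6.96 + 0.5192) = 6.08 × 0.5192/7.479 = 0.422 V.

V_out ≈ 0.422 V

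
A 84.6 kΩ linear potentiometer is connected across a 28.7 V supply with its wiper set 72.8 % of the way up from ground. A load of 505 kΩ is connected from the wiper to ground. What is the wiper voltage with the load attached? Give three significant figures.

V ≈ 20.2 V

The wiper splits the pot into (1−α)R = 23.01 kΩ above and αR = 61.59 kΩ below.
Lower section ‖ load = 54.89 kΩ.
V_wiper = 28.7 × 54.89/(23.01 + 54.89) = 20.2 V.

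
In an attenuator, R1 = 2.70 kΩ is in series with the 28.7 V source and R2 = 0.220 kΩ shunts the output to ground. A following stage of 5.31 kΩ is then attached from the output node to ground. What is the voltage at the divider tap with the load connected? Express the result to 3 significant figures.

The load sits in parallel with R2: R2‖R_L = (220 × 5310) / (220 + 5310) = 211.2 Ω.
V_out = 28.7 × 211.2 / (2700 + 211.2) = 28.7 × 211.2/2911 = 2.08 V.

V_out ≈ 2.08 V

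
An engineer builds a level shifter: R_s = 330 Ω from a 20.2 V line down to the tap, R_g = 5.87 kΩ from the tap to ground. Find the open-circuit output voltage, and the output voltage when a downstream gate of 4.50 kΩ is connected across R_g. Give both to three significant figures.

Open-circuit: V = 20.2 × 5870/(330 + 5870) = 19.1 V.
With the load, R_g becomes R_g‖R_L = 2547 Ω, so V = 20.2 × 2547/2877 = 17.9 V.

Unloaded: 19.1 V; loaded: 17.9 V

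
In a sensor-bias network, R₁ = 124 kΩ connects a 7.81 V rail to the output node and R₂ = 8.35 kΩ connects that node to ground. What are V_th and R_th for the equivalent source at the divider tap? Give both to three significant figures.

V_th = 0.493 V, R_th = 7.82 kΩ

V_th is the open-circuit tap voltage: 7.81 × 8.35/(124 + 8.35) = 0.493 V.
With the supply zeroed, R₁ and R₂ appear in parallel from the tap: R_th = R₁‖R₂ = (124 × 8.35)/132.3 = 7.82 kΩ.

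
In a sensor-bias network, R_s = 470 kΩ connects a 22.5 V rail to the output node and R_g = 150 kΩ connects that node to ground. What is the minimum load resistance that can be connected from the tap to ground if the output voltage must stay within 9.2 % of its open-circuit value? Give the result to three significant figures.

Output resistance R_th = R_s‖R_g = (470 × 150)/620.0 = 113.7 kΩ.
The fractional drop is R_th/(R_th + R_L); requiring this ≤ 0.0920 gives R_L ≥ R_th(1/0.0920 − 1) = 113.7 × 9.870 = 1.12 MΩ.

R_L(min) ≈ 1.12 MΩ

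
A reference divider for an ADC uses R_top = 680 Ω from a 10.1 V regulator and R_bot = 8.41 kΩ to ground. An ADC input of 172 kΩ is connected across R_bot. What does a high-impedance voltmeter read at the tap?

V_out ≈ 9.31 V

The load sits in parallel with R_bot: R_bot‖R_L = (8410 × 172000) / (8410 + 172000) = 8018 Ω.
V_out = 10.1 × 8018 / (680 + 8018) = 10.1 × 8018/8698 = 9.31 V.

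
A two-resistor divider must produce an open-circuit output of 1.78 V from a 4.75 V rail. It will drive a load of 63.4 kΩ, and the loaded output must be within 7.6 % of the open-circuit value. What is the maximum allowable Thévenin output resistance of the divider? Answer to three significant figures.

Loading drop = R_th/(R_th + R_L) ≤ 0.0760, so R_th ≤ R_L · ε/(1−ε) = 63.4 kΩ × 0.0760/0.9240 = 5.21 kΩ.

R_th ≤ 5.21 kΩ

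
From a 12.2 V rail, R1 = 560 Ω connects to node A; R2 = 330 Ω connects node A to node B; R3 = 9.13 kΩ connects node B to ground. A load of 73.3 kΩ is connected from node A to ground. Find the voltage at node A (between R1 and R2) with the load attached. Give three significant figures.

V ≈ 11.4 V

Below node A the series string R2+R3 = 9460 Ω sits in parallel with the 73300 Ω load: 8379 Ω.
V_A = 12.2 × 8379/(560 + 8379) = 11.4 V.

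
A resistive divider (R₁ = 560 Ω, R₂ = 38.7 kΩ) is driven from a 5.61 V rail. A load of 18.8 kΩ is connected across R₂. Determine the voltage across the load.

V_out ≈ 5.37 V

The load sits in parallel with R₂: R₂‖R_L = (38700 × 18800) / (38700 + 18800) = 12650 Ω.
V_out = 5.61 × 12650 / (560 + 12650) = 5.61 × 12650/13210 = 5.37 V.
(Unloaded it would have been 5.53 V.)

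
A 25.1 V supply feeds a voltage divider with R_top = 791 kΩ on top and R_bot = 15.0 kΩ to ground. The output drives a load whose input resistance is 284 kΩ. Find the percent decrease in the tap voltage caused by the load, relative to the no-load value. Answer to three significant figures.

4.93 %

The divider's output (Thévenin) resistance is R_top‖R_bot = 14.72 kΩ.
Fractional drop under load = R_th/(R_th + R_L) = 14.72 / (14.72 + 284) = 0.04928.
So the output falls by 4.93 %.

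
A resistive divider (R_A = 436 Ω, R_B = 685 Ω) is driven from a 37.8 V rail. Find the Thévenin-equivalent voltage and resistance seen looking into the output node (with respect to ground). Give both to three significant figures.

V_th is the open-circuit tap voltage: 37.8 × 685/(436 + 685) = 23.1 V.
With the supply zeroed, R_A and R_B appear in parallel from the tap: R_th = R_A‖R_B = (436 × 685)/1121 = 266 Ω.

V_th = 23.1 V, R_th = 266 Ω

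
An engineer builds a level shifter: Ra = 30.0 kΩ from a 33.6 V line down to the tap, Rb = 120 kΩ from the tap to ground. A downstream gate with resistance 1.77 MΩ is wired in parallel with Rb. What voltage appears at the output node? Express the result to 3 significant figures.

V_out ≈ 26.5 V

The load sits in parallel with Rb: Rb‖R_L = (120 × 1770) / (120 + 1770) = 112.4 kΩ.
V_out = 33.6 × 112.4 / (30.0 + 112.4) = 33.6 × 112.4/142.4 = 26.5 V.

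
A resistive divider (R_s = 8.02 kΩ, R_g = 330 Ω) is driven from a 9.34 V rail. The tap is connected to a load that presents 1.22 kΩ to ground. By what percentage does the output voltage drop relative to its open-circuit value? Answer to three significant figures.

20.6 %

Unloaded V = 9.34 × 330/8350 = 0.3691 V.
Loaded: R_g‖R_L = 259.7 Ω, giving V = 9.34 × 259.7/8280 = 0.2930 V.
Drop = (0.3691 − 0.2930) / 0.3691 = 20.6 %.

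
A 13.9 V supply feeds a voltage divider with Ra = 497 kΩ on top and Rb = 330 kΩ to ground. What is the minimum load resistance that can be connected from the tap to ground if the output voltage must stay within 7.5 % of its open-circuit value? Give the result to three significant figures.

R_L(min) ≈ 2.45 MΩ

Output resistance R_th = Ra‖Rb = (497 × 330)/827.0 = 198.3 kΩ.
The fractional drop is R_th/(R_th + R_L); requiring this ≤ 0.0750 gives R_L ≥ R_th(1/0.0750 − 1) = 198.3 × 12.33 = 2.45 MΩ.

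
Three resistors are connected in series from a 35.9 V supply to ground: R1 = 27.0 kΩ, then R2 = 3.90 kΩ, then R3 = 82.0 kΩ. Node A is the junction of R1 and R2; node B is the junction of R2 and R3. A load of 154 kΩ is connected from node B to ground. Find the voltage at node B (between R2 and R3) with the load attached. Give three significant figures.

At node B, R3 is in parallel with the load: R3‖R_L = 53.51 kΩ.
Below node A the resistance is R2 + (R3‖R_L) = 57.41 kΩ, so V_A = 35.9 × 57.41/84.41 = 24.42 V.
Then V_B = V_A × (R3‖R_L)/(R2 + R3‖R_L) = 24.42 × 53.51/57.41 = 22.8 V.

V ≈ 22.8 V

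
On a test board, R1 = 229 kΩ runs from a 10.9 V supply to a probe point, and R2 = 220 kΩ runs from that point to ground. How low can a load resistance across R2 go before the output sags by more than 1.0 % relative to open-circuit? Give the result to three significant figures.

R_L(min) ≈ 11.1 MΩ

Output resistance R_th = R1‖R2 = (229 × 220)/449.0 = 112.2 kΩ.
The fractional drop is R_th/(R_th + R_L); requiring this ≤ 0.0100 gives R_L ≥ R_th(1/0.0100 − 1) = 112.2 × 99.00 = 11.1 MΩ.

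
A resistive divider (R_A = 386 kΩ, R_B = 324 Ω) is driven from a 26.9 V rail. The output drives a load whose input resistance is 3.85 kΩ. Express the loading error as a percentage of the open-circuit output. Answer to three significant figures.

7.76 %

The divider's output (Thévenin) resistance is R_A‖R_B = 323.7 Ω.
Fractional drop under load = R_th/(R_th + R_L) = 323.7 / (323.7 + 3850) = 0.07756.
So the output falls by 7.76 %.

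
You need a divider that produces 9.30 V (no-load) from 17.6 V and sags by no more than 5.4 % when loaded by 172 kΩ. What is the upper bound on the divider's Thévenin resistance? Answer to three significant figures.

R_th ≤ 9.82 kΩ

Loading drop = R_th/(R_th + R_L) ≤ 0.0540, so R_th ≤ R_L · ε/(1−ε) = 172 kΩ × 0.0540/0.9460 = 9.82 kΩ.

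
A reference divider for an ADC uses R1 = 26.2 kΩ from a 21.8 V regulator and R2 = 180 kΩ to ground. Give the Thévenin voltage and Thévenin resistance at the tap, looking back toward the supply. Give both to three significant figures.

V_th is the open-circuit tap voltage: 21.8 × 180/(26.2 + 180) = 19.0 V.
With the supply zeroed, R1 and R2 appear in parallel from the tap: R_th = R1‖R2 = (26.2 × 180)/206.2 = 22.9 kΩ.

V_th = 19.0 V, R_th = 22.9 kΩ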